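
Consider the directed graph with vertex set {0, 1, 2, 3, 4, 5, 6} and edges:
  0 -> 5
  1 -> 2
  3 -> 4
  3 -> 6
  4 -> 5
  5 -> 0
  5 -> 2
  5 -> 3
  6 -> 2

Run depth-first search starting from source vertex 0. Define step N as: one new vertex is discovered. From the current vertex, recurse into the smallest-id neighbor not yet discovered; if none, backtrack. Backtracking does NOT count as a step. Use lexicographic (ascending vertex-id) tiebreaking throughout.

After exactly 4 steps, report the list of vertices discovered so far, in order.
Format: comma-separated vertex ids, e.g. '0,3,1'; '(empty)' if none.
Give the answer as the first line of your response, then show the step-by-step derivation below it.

0,5,2,3

step 1: discover 0; path=0; order=0
step 2: discover 5; path=0>5; order=0,5
step 3: discover 2; path=0>5>2; order=0,5,2
step 4: discover 3; path=0>5>3; order=0,5,2,3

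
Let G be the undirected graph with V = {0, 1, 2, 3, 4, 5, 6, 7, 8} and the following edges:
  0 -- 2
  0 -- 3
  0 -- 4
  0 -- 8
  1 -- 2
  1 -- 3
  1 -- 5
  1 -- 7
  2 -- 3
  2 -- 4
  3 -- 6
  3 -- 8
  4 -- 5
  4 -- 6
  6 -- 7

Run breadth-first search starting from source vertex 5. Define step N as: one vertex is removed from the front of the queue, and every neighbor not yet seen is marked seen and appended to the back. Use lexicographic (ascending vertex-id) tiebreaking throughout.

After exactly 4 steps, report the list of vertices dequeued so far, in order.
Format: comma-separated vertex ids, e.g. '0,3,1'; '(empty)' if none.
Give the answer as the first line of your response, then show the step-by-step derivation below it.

5,1,4,2

step 1: dequeue 5; queue=[1,4]; order=5
step 2: dequeue 1; queue=[4,2,3,7]; order=5,1
step 3: dequeue 4; queue=[2,3,7,0,6]; order=5,1,4
step 4: dequeue 2; queue=[3,7,0,6]; order=5,1,4,2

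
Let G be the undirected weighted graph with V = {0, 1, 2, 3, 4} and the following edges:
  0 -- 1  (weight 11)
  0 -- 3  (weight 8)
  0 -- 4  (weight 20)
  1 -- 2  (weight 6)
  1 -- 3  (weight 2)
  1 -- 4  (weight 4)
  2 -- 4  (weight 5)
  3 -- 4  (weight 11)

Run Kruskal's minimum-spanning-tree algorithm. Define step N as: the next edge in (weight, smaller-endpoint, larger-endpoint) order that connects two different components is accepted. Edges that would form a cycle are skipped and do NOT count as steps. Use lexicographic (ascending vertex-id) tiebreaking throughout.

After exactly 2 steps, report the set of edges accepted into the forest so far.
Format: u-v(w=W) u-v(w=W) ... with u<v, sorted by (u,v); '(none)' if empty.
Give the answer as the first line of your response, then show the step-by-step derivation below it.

1-3(w=2) 1-4(w=4)

step 1: add edge 1-3 (w=2); MST = {1-3(w=2)}
step 2: add edge 1-4 (w=4); MST = {1-3(w=2) 1-4(w=4)}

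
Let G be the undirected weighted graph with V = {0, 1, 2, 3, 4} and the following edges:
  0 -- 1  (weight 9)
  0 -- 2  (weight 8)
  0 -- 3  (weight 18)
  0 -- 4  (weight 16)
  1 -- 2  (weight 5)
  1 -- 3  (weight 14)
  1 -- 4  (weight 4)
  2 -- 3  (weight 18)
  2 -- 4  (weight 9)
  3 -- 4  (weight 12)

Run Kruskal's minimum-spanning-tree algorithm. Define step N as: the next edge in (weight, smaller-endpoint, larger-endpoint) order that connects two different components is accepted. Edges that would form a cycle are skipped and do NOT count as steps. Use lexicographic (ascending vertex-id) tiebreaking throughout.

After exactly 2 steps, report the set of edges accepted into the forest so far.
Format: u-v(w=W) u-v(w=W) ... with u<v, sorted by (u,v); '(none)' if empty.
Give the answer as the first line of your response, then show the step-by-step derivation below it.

1-2(w=5) 1-4(w=4)

step 1: add edge 1-4 (w=4); MST = {1-4(w=4)}
step 2: add edge 1-2 (w=5); MST = {1-2(w=5) 1-4(w=4)}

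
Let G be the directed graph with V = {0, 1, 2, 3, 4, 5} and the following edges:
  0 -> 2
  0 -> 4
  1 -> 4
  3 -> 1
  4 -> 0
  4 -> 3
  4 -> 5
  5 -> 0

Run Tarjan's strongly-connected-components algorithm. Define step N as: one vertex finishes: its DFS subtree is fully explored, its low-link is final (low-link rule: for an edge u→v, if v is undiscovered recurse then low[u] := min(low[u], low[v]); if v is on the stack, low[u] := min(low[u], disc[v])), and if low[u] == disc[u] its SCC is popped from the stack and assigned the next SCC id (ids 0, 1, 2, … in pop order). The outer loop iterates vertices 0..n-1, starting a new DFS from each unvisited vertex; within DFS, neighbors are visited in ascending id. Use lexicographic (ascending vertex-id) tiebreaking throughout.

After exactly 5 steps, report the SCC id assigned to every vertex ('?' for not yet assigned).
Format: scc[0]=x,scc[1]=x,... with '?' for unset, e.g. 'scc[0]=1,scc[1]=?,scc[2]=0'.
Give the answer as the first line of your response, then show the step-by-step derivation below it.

scc[0]=?,scc[1]=?,scc[2]=0,scc[3]=?,scc[4]=?,scc[5]=?

step 1: low=(low[0]=0,low[1]=?,low[2]=1,low[3]=?,low[4]=?,low[5]=?); scc=(scc[0]=?,scc[1]=?,scc[2]=0,scc[3]=?,scc[4]=?,scc[5]=?)
step 2: low=(low[0]=0,low[1]=2,low[2]=1,low[3]=3,low[4]=0,low[5]=?); scc=(scc[0]=?,scc[1]=?,scc[2]=0,scc[3]=?,scc[4]=?,scc[5]=?)
step 3: low=(low[0]=0,low[1]=2,low[2]=1,low[3]=2,low[4]=0,low[5]=?); scc=(scc[0]=?,scc[1]=?,scc[2]=0,scc[3]=?,scc[4]=?,scc[5]=?)
step 4: low=(low[0]=0,low[1]=2,low[2]=1,low[3]=2,low[4]=0,low[5]=0); scc=(scc[0]=?,scc[1]=?,scc[2]=0,scc[3]=?,scc[4]=?,scc[5]=?)
step 5: low=(low[0]=0,low[1]=2,low[2]=1,low[3]=2,low[4]=0,low[5]=0); scc=(scc[0]=?,scc[1]=?,scc[2]=0,scc[3]=?,scc[4]=?,scc[5]=?)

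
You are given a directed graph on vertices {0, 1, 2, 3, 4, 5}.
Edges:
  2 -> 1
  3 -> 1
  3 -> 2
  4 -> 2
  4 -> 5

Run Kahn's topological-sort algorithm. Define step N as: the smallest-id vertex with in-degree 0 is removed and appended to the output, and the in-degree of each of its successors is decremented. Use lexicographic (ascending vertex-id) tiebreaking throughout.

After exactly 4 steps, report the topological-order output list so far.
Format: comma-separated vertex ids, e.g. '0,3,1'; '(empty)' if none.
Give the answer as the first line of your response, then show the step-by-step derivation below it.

0,3,4,2

step 1: output 0; order=[0]; indeg=(0,2,2,0,0,1)
step 2: output 3; order=[0,3]; indeg=(0,1,1,0,0,1)
step 3: output 4; order=[0,3,4]; indeg=(0,1,0,0,0,0)
step 4: output 2; order=[0,3,4,2]; indeg=(0,0,0,0,0,0)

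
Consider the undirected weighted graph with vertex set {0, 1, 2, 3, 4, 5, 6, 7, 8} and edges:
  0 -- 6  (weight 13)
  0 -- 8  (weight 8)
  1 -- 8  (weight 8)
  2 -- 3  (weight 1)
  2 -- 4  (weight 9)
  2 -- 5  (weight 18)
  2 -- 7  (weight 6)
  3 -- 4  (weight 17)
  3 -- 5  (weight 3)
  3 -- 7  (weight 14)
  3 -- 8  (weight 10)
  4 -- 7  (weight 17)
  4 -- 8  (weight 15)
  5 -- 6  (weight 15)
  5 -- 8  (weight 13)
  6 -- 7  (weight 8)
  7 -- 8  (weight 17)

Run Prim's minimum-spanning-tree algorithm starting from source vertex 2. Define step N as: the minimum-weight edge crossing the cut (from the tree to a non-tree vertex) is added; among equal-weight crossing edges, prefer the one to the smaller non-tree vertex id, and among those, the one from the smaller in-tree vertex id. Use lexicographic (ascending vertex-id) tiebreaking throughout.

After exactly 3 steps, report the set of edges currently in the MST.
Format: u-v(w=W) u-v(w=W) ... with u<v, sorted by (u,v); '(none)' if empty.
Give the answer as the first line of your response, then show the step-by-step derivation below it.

2-3(w=1) 2-7(w=6) 3-5(w=3)

step 1: add edge 2-3 (w=1); MST = {2-3(w=1)}
step 2: add edge 3-5 (w=3); MST = {2-3(w=1) 3-5(w=3)}
step 3: add edge 2-7 (w=6); MST = {2-3(w=1) 2-7(w=6) 3-5(w=3)}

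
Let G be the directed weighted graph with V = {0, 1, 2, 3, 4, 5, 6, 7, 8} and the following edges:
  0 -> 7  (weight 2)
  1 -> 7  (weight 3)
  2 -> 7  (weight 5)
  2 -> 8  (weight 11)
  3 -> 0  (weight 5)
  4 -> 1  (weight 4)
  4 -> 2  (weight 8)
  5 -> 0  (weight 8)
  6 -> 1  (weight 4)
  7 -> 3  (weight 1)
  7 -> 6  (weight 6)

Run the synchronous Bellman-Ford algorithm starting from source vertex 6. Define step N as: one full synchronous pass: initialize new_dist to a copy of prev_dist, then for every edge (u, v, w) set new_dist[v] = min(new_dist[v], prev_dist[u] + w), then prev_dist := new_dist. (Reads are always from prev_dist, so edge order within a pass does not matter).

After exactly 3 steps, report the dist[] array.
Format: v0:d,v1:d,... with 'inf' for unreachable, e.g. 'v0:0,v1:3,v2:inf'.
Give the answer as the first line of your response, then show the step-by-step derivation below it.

v0:inf,v1:4,v2:inf,v3:8,v4:inf,v5:inf,v6:0,v7:7,v8:inf

step 1: dist = v0:inf,v1:4,v2:inf,v3:inf,v4:inf,v5:inf,v6:0,v7:inf,v8:inf
step 2: dist = v0:inf,v1:4,v2:inf,v3:inf,v4:inf,v5:inf,v6:0,v7:7,v8:inf
step 3: dist = v0:inf,v1:4,v2:inf,v3:8,v4:inf,v5:inf,v6:0,v7:7,v8:inf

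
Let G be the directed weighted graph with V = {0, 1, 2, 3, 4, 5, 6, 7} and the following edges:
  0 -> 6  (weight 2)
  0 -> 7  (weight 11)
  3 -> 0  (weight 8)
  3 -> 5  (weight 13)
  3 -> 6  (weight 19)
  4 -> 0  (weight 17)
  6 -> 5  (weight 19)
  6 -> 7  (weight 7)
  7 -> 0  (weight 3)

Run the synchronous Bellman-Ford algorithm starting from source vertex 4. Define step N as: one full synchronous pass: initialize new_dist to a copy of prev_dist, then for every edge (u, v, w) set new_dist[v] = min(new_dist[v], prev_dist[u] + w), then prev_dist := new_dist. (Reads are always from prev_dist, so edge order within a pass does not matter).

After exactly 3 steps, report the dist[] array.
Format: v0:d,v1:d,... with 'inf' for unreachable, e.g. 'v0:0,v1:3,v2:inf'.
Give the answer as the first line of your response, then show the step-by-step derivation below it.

v0:17,v1:inf,v2:inf,v3:inf,v4:0,v5:38,v6:19,v7:26

step 1: dist = v0:17,v1:inf,v2:inf,v3:inf,v4:0,v5:inf,v6:inf,v7:inf
step 2: dist = v0:17,v1:inf,v2:inf,v3:inf,v4:0,v5:inf,v6:19,v7:28
step 3: dist = v0:17,v1:inf,v2:inf,v3:inf,v4:0,v5:38,v6:19,v7:26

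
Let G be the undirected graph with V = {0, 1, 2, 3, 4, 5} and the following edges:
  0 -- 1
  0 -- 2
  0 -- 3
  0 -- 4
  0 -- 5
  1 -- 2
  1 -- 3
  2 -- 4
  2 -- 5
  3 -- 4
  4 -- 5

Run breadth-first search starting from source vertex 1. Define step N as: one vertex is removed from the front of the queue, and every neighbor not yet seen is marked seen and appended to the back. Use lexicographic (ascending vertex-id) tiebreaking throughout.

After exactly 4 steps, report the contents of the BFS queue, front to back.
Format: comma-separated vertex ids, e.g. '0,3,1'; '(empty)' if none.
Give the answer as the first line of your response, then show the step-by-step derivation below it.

4,5

step 1: dequeue 1; queue=[0,2,3]; order=1
step 2: dequeue 0; queue=[2,3,4,5]; order=1,0
step 3: dequeue 2; queue=[3,4,5]; order=1,0,2
step 4: dequeue 3; queue=[4,5]; order=1,0,2,3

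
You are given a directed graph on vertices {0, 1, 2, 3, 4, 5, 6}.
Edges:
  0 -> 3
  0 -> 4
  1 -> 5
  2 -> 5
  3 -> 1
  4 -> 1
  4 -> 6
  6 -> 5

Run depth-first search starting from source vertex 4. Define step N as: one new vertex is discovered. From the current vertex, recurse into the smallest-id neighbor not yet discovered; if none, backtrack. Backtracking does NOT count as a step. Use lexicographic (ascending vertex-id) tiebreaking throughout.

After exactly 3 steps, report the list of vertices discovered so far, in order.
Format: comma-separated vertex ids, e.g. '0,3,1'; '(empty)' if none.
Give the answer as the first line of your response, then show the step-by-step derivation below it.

4,1,5

step 1: discover 4; path=4; order=4
step 2: discover 1; path=4>1; order=4,1
step 3: discover 5; path=4>1>5; order=4,1,5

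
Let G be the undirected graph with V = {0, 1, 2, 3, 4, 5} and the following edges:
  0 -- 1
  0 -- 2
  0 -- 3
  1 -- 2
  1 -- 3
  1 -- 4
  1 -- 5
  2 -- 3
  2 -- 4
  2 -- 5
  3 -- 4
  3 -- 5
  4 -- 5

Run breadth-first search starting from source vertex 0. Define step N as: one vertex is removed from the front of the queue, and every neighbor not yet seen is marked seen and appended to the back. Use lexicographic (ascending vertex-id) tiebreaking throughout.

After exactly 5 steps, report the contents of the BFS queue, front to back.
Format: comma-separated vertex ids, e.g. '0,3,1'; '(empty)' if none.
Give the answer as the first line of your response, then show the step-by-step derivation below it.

5

step 1: dequeue 0; queue=[1,2,3]; order=0
step 2: dequeue 1; queue=[2,3,4,5]; order=0,1
step 3: dequeue 2; queue=[3,4,5]; order=0,1,2
step 4: dequeue 3; queue=[4,5]; order=0,1,2,3
step 5: dequeue 4; queue=[5]; order=0,1,2,3,4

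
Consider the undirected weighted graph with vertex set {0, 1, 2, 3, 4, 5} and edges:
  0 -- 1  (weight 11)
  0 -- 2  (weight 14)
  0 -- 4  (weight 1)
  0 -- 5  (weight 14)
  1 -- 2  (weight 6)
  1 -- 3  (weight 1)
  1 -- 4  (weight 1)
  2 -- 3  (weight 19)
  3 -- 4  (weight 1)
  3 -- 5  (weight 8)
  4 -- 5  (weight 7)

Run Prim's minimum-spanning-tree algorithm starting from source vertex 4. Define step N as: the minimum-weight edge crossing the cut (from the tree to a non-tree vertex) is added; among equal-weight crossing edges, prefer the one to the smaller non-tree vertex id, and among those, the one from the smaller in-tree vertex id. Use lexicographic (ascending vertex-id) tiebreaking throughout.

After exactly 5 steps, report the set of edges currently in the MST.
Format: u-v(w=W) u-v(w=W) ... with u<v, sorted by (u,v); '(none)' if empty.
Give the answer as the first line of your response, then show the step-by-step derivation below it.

0-4(w=1) 1-2(w=6) 1-3(w=1) 1-4(w=1) 4-5(w=7)

step 1: add edge 0-4 (w=1); MST = {0-4(w=1)}
step 2: add edge 1-4 (w=1); MST = {0-4(w=1) 1-4(w=1)}
step 3: add edge 1-3 (w=1); MST = {0-4(w=1) 1-3(w=1) 1-4(w=1)}
step 4: add edge 1-2 (w=6); MST = {0-4(w=1) 1-2(w=6) 1-3(w=1) 1-4(w=1)}
step 5: add edge 4-5 (w=7); MST = {0-4(w=1) 1-2(w=6) 1-3(w=1) 1-4(w=1) 4-5(w=7)}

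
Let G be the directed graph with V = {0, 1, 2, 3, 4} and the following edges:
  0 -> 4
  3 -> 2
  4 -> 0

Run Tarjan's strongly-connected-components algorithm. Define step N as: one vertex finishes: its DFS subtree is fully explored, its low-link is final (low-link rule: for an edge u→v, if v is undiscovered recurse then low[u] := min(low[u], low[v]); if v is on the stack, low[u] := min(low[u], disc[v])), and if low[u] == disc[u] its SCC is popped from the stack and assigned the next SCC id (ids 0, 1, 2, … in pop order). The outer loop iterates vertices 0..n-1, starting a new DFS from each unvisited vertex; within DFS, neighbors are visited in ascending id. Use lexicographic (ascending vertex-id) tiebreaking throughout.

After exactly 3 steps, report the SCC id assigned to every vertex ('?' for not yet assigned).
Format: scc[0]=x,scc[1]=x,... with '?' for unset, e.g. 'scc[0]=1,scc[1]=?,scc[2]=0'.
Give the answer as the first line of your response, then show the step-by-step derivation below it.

scc[0]=0,scc[1]=1,scc[2]=?,scc[3]=?,scc[4]=0

step 1: low=(low[0]=0,low[1]=?,low[2]=?,low[3]=?,low[4]=0); scc=(scc[0]=?,scc[1]=?,scc[2]=?,scc[3]=?,scc[4]=?)
step 2: low=(low[0]=0,low[1]=?,low[2]=?,low[3]=?,low[4]=0); scc=(scc[0]=0,scc[1]=?,scc[2]=?,scc[3]=?,scc[4]=0)
step 3: low=(low[0]=0,low[1]=2,low[2]=?,low[3]=?,low[4]=0); scc=(scc[0]=0,scc[1]=1,scc[2]=?,scc[3]=?,scc[4]=0)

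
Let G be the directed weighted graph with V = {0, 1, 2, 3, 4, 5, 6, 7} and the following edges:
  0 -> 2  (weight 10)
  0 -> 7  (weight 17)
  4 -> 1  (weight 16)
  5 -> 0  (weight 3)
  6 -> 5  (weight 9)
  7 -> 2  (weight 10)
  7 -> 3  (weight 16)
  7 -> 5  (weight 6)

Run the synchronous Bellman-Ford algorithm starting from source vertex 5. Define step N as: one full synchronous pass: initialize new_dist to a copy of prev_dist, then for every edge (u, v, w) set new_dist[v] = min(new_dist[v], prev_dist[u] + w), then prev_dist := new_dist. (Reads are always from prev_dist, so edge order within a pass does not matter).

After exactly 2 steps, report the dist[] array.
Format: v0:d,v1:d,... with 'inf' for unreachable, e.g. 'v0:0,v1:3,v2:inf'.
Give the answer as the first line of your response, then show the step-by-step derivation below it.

v0:3,v1:inf,v2:13,v3:inf,v4:inf,v5:0,v6:inf,v7:20

step 1: dist = v0:3,v1:inf,v2:inf,v3:inf,v4:inf,v5:0,v6:inf,v7:inf
step 2: dist = v0:3,v1:inf,v2:13,v3:inf,v4:inf,v5:0,v6:inf,v7:20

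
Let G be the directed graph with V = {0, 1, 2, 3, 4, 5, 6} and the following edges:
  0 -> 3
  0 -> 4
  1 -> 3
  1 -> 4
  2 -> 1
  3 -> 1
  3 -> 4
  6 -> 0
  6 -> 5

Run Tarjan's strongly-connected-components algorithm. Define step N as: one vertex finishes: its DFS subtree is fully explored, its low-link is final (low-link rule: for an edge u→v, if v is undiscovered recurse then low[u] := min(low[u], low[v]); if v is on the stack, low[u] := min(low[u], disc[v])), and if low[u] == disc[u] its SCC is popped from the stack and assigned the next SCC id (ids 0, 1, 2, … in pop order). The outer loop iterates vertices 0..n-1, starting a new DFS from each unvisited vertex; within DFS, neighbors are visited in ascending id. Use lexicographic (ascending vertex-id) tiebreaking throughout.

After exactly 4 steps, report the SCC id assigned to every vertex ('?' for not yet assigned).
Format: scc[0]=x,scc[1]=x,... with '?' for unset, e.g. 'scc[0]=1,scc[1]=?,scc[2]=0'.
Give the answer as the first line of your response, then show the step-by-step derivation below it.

scc[0]=2,scc[1]=1,scc[2]=?,scc[3]=1,scc[4]=0,scc[5]=?,scc[6]=?

step 1: low=(low[0]=0,low[1]=1,low[2]=?,low[3]=1,low[4]=3,low[5]=?,low[6]=?); scc=(scc[0]=?,scc[1]=?,scc[2]=?,scc[3]=?,scc[4]=0,scc[5]=?,scc[6]=?)
step 2: low=(low[0]=0,low[1]=1,low[2]=?,low[3]=1,low[4]=3,low[5]=?,low[6]=?); scc=(scc[0]=?,scc[1]=?,scc[2]=?,scc[3]=?,scc[4]=0,scc[5]=?,scc[6]=?)
step 3: low=(low[0]=0,low[1]=1,low[2]=?,low[3]=1,low[4]=3,low[5]=?,low[6]=?); scc=(scc[0]=?,scc[1]=1,scc[2]=?,scc[3]=1,scc[4]=0,scc[5]=?,scc[6]=?)
step 4: low=(low[0]=0,low[1]=1,low[2]=?,low[3]=1,low[4]=3,low[5]=?,low[6]=?); scc=(scc[0]=2,scc[1]=1,scc[2]=?,scc[3]=1,scc[4]=0,scc[5]=?,scc[6]=?)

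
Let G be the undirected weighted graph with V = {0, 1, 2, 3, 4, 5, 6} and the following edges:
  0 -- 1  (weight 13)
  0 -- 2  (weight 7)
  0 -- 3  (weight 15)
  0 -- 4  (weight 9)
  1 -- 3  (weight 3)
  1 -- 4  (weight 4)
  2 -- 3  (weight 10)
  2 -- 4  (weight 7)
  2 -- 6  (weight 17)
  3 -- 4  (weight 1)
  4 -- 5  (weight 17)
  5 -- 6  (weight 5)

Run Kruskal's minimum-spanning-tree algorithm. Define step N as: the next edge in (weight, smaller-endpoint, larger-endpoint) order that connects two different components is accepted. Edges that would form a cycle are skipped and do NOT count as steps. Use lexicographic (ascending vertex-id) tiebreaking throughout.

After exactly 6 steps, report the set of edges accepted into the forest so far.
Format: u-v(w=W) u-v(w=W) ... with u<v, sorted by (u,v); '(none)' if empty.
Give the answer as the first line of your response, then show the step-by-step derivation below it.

0-2(w=7) 1-3(w=3) 2-4(w=7) 2-6(w=17) 3-4(w=1) 5-6(w=5)

step 1: add edge 3-4 (w=1); MST = {3-4(w=1)}
step 2: add edge 1-3 (w=3); MST = {1-3(w=3) 3-4(w=1)}
step 3: add edge 5-6 (w=5); MST = {1-3(w=3) 3-4(w=1) 5-6(w=5)}
step 4: add edge 0-2 (w=7); MST = {0-2(w=7) 1-3(w=3) 3-4(w=1) 5-6(w=5)}
step 5: add edge 2-4 (w=7); MST = {0-2(w=7) 1-3(w=3) 2-4(w=7) 3-4(w=1) 5-6(w=5)}
step 6: add edge 2-6 (w=17); MST = {0-2(w=7) 1-3(w=3) 2-4(w=7) 2-6(w=17) 3-4(w=1) 5-6(w=5)}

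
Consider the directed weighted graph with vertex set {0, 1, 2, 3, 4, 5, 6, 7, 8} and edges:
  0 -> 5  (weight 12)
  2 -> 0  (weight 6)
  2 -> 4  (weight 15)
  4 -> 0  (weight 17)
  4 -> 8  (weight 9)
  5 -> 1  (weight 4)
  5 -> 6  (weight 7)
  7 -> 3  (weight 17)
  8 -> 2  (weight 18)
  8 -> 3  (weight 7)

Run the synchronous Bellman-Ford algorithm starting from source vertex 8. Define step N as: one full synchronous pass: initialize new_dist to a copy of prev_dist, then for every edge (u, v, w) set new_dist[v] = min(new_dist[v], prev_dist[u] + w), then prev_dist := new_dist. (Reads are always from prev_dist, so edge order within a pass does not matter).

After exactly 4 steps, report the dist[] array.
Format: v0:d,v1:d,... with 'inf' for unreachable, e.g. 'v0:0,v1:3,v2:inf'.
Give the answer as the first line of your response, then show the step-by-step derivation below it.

v0:24,v1:40,v2:18,v3:7,v4:33,v5:36,v6:43,v7:inf,v8:0

step 1: dist = v0:inf,v1:inf,v2:18,v3:7,v4:inf,v5:inf,v6:inf,v7:inf,v8:0
step 2: dist = v0:24,v1:inf,v2:18,v3:7,v4:33,v5:inf,v6:inf,v7:inf,v8:0
step 3: dist = v0:24,v1:inf,v2:18,v3:7,v4:33,v5:36,v6:inf,v7:inf,v8:0
step 4: dist = v0:24,v1:40,v2:18,v3:7,v4:33,v5:36,v6:43,v7:inf,v8:0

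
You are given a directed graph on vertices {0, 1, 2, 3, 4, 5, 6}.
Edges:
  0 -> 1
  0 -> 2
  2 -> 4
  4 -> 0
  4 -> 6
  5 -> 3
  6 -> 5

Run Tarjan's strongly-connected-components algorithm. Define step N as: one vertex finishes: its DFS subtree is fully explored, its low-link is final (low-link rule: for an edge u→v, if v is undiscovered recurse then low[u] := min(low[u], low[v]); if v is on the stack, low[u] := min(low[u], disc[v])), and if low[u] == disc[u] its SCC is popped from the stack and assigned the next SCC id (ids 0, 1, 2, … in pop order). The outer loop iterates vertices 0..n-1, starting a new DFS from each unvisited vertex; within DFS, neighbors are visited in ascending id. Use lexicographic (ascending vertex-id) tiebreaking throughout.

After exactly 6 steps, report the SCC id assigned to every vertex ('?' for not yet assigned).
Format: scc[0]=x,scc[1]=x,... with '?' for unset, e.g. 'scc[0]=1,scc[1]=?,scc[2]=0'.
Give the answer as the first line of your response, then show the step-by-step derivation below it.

scc[0]=?,scc[1]=0,scc[2]=?,scc[3]=1,scc[4]=?,scc[5]=2,scc[6]=3

step 1: low=(low[0]=0,low[1]=1,low[2]=?,low[3]=?,low[4]=?,low[5]=?,low[6]=?); scc=(scc[0]=?,scc[1]=0,scc[2]=?,scc[3]=?,scc[4]=?,scc[5]=?,scc[6]=?)
step 2: low=(low[0]=0,low[1]=1,low[2]=2,low[3]=6,low[4]=0,low[5]=5,low[6]=4); scc=(scc[0]=?,scc[1]=0,scc[2]=?,scc[3]=1,scc[4]=?,scc[5]=?,scc[6]=?)
step 3: low=(low[0]=0,low[1]=1,low[2]=2,low[3]=6,low[4]=0,low[5]=5,low[6]=4); scc=(scc[0]=?,scc[1]=0,scc[2]=?,scc[3]=1,scc[4]=?,scc[5]=2,scc[6]=?)
step 4: low=(low[0]=0,low[1]=1,low[2]=2,low[3]=6,low[4]=0,low[5]=5,low[6]=4); scc=(scc[0]=?,scc[1]=0,scc[2]=?,scc[3]=1,scc[4]=?,scc[5]=2,scc[6]=3)
step 5: low=(low[0]=0,low[1]=1,low[2]=2,low[3]=6,low[4]=0,low[5]=5,low[6]=4); scc=(scc[0]=?,scc[1]=0,scc[2]=?,scc[3]=1,scc[4]=?,scc[5]=2,scc[6]=3)
step 6: low=(low[0]=0,low[1]=1,low[2]=0,low[3]=6,low[4]=0,low[5]=5,low[6]=4); scc=(scc[0]=?,scc[1]=0,scc[2]=?,scc[3]=1,scc[4]=?,scc[5]=2,scc[6]=3)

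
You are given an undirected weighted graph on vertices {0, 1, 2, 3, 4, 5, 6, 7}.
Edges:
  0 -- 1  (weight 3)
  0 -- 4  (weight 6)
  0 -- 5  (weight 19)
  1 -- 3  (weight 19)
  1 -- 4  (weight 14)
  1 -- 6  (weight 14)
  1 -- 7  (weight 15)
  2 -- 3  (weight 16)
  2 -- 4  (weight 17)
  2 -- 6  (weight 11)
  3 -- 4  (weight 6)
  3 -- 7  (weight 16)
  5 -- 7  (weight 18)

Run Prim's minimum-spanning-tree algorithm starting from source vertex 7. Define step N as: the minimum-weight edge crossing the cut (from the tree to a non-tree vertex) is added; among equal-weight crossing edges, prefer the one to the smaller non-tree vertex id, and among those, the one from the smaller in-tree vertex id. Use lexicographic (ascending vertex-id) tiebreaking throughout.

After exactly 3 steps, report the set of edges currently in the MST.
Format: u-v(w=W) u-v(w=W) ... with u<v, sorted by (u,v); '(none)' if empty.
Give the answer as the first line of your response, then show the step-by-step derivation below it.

0-1(w=3) 0-4(w=6) 1-7(w=15)

step 1: add edge 1-7 (w=15); MST = {1-7(w=15)}
step 2: add edge 0-1 (w=3); MST = {0-1(w=3) 1-7(w=15)}
step 3: add edge 0-4 (w=6); MST = {0-1(w=3) 0-4(w=6) 1-7(w=15)}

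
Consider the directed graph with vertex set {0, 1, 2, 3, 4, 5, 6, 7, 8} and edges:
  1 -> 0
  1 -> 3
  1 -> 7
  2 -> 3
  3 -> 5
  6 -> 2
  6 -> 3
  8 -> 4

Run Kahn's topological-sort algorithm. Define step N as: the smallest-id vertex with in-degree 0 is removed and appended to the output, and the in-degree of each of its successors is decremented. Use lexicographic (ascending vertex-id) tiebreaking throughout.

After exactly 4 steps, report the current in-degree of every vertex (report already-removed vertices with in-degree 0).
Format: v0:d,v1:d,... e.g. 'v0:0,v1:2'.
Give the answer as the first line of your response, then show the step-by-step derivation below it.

v0:0,v1:0,v2:0,v3:0,v4:1,v5:1,v6:0,v7:0,v8:0

step 1: output 1; order=[1]; indeg=(0,0,1,2,1,1,0,0,0)
step 2: output 0; order=[1,0]; indeg=(0,0,1,2,1,1,0,0,0)
step 3: output 6; order=[1,0,6]; indeg=(0,0,0,1,1,1,0,0,0)
step 4: output 2; order=[1,0,6,2]; indeg=(0,0,0,0,1,1,0,0,0)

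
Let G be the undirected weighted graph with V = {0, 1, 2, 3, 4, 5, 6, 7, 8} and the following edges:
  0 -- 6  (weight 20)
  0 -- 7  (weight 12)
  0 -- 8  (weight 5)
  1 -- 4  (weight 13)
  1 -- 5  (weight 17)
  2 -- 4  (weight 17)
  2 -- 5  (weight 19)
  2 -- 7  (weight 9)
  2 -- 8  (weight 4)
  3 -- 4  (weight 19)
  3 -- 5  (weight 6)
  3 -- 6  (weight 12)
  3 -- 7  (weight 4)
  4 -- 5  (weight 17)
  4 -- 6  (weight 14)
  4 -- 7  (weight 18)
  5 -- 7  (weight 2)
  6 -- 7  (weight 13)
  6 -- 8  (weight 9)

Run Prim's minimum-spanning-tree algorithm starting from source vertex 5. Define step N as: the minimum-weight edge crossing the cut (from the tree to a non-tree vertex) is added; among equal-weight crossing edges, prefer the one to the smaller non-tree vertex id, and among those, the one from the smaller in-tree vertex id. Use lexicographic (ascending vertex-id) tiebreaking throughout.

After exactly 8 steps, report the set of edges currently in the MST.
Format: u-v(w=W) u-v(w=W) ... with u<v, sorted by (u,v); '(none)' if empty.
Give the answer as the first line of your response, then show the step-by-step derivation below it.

0-8(w=5) 1-4(w=13) 2-7(w=9) 2-8(w=4) 3-7(w=4) 4-6(w=14) 5-7(w=2) 6-8(w=9)

step 1: add edge 5-7 (w=2); MST = {5-7(w=2)}
step 2: add edge 3-7 (w=4); MST = {3-7(w=4) 5-7(w=2)}
step 3: add edge 2-7 (w=9); MST = {2-7(w=9) 3-7(w=4) 5-7(w=2)}
step 4: add edge 2-8 (w=4); MST = {2-7(w=9) 2-8(w=4) 3-7(w=4) 5-7(w=2)}
step 5: add edge 0-8 (w=5); MST = {0-8(w=5) 2-7(w=9) 2-8(w=4) 3-7(w=4) 5-7(w=2)}
step 6: add edge 6-8 (w=9); MST = {0-8(w=5) 2-7(w=9) 2-8(w=4) 3-7(w=4) 5-7(w=2) 6-8(w=9)}
step 7: add edge 4-6 (w=14); MST = {0-8(w=5) 2-7(w=9) 2-8(w=4) 3-7(w=4) 4-6(w=14) 5-7(w=2) 6-8(w=9)}
step 8: add edge 1-4 (w=13); MST = {0-8(w=5) 1-4(w=13) 2-7(w=9) 2-8(w=4) 3-7(w=4) 4-6(w=14) 5-7(w=2) 6-8(w=9)}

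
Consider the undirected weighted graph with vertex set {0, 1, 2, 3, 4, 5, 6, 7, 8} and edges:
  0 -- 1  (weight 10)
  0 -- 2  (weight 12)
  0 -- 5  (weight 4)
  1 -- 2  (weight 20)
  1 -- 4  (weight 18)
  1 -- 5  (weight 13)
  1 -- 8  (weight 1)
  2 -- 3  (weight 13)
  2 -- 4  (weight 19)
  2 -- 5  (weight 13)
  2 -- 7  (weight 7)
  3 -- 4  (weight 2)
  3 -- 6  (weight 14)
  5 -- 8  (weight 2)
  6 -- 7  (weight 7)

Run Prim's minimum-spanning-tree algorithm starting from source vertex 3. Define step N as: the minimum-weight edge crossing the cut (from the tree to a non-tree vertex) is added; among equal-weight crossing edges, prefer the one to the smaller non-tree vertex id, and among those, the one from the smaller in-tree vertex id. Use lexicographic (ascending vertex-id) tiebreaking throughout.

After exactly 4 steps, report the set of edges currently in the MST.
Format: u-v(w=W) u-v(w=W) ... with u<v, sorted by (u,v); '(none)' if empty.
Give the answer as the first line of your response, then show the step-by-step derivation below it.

2-3(w=13) 2-7(w=7) 3-4(w=2) 6-7(w=7)

step 1: add edge 3-4 (w=2); MST = {3-4(w=2)}
step 2: add edge 2-3 (w=13); MST = {2-3(w=13) 3-4(w=2)}
step 3: add edge 2-7 (w=7); MST = {2-3(w=13) 2-7(w=7) 3-4(w=2)}
step 4: add edge 6-7 (w=7); MST = {2-3(w=13) 2-7(w=7) 3-4(w=2) 6-7(w=7)}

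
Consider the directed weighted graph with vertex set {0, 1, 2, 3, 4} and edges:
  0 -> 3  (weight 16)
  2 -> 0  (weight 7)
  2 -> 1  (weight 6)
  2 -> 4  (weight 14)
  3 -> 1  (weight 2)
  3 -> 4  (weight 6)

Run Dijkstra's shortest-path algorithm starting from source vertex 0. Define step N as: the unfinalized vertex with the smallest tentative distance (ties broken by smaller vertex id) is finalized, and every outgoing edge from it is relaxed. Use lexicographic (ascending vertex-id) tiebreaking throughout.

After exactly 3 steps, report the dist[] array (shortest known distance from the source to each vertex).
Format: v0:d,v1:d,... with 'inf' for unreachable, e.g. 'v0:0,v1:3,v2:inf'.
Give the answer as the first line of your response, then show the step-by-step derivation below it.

v0:0,v1:18,v2:inf,v3:16,v4:22

step 1: dist = v0:0,v1:inf,v2:inf,v3:16,v4:inf
step 2: dist = v0:0,v1:18,v2:inf,v3:16,v4:22
step 3: dist = v0:0,v1:18,v2:inf,v3:16,v4:22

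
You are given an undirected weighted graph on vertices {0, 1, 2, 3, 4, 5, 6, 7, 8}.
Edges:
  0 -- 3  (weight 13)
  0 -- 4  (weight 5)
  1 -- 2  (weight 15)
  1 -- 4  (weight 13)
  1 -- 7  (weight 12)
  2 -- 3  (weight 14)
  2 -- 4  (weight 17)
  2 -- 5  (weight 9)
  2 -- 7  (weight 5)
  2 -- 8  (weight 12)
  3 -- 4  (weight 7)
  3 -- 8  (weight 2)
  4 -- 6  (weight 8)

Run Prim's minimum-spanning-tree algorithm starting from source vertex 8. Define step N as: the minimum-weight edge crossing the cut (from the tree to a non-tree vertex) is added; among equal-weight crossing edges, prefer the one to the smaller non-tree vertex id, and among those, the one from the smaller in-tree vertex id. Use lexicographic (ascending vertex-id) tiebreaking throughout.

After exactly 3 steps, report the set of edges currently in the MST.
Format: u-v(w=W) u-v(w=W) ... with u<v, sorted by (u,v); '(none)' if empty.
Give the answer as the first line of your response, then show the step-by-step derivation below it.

0-4(w=5) 3-4(w=7) 3-8(w=2)

step 1: add edge 3-8 (w=2); MST = {3-8(w=2)}
step 2: add edge 3-4 (w=7); MST = {3-4(w=7) 3-8(w=2)}
step 3: add edge 0-4 (w=5); MST = {0-4(w=5) 3-4(w=7) 3-8(w=2)}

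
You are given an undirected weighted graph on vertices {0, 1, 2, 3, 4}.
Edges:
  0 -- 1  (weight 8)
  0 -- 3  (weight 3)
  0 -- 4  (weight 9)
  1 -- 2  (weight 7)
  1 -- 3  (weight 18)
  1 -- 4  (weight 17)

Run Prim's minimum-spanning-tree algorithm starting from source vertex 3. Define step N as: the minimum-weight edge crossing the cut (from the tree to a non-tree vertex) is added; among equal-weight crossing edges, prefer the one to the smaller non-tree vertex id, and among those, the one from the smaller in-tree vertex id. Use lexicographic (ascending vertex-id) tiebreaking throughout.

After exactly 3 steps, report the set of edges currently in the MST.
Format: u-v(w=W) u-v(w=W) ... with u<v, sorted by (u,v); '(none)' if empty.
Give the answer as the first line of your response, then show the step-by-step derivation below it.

0-1(w=8) 0-3(w=3) 1-2(w=7)

step 1: add edge 0-3 (w=3); MST = {0-3(w=3)}
step 2: add edge 0-1 (w=8); MST = {0-1(w=8) 0-3(w=3)}
step 3: add edge 1-2 (w=7); MST = {0-1(w=8) 0-3(w=3) 1-2(w=7)}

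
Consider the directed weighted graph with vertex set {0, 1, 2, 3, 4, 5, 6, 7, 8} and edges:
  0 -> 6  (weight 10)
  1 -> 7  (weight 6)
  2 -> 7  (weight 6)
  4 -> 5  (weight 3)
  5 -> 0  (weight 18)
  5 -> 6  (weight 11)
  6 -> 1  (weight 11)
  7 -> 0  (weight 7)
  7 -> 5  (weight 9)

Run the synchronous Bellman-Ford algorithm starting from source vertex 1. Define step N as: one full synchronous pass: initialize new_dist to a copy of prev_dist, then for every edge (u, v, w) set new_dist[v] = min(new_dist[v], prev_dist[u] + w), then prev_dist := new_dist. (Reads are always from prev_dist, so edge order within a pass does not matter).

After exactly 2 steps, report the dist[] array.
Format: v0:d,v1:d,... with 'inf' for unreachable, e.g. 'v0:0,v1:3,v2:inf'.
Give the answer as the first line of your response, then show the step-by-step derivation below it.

v0:13,v1:0,v2:inf,v3:inf,v4:inf,v5:15,v6:inf,v7:6,v8:inf

step 1: dist = v0:inf,v1:0,v2:inf,v3:inf,v4:inf,v5:inf,v6:inf,v7:6,v8:inf
step 2: dist = v0:13,v1:0,v2:inf,v3:inf,v4:inf,v5:15,v6:inf,v7:6,v8:inf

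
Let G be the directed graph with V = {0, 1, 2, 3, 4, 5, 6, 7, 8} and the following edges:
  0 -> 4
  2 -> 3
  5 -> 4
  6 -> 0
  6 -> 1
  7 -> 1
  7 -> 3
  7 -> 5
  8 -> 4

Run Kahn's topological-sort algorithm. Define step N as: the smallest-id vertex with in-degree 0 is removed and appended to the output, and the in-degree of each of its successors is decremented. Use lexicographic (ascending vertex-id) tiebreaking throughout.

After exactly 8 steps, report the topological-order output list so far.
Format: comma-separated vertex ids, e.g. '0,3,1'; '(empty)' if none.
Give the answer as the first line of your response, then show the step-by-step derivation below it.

2,6,0,7,1,3,5,8

step 1: output 2; order=[2]; indeg=(1,2,0,1,3,1,0,0,0)
step 2: output 6; order=[2,6]; indeg=(0,1,0,1,3,1,0,0,0)
step 3: output 0; order=[2,6,0]; indeg=(0,1,0,1,2,1,0,0,0)
step 4: output 7; order=[2,6,0,7]; indeg=(0,0,0,0,2,0,0,0,0)
step 5: output 1; order=[2,6,0,7,1]; indeg=(0,0,0,0,2,0,0,0,0)
step 6: output 3; order=[2,6,0,7,1,3]; indeg=(0,0,0,0,2,0,0,0,0)
step 7: output 5; order=[2,6,0,7,1,3,5]; indeg=(0,0,0,0,1,0,0,0,0)
step 8: output 8; order=[2,6,0,7,1,3,5,8]; indeg=(0,0,0,0,0,0,0,0,0)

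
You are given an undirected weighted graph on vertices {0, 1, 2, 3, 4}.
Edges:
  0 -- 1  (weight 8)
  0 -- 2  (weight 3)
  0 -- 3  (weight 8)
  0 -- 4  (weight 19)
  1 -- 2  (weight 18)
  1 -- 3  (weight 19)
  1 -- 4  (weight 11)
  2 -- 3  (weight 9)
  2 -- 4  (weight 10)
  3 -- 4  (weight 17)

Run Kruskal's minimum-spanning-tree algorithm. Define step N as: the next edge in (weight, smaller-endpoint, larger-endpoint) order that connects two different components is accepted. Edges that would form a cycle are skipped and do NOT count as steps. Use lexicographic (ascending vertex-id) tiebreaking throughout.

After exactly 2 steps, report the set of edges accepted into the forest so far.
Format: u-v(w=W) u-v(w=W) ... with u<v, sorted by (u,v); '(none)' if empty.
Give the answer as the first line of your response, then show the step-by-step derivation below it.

0-1(w=8) 0-2(w=3)

step 1: add edge 0-2 (w=3); MST = {0-2(w=3)}
step 2: add edge 0-1 (w=8); MST = {0-1(w=8) 0-2(w=3)}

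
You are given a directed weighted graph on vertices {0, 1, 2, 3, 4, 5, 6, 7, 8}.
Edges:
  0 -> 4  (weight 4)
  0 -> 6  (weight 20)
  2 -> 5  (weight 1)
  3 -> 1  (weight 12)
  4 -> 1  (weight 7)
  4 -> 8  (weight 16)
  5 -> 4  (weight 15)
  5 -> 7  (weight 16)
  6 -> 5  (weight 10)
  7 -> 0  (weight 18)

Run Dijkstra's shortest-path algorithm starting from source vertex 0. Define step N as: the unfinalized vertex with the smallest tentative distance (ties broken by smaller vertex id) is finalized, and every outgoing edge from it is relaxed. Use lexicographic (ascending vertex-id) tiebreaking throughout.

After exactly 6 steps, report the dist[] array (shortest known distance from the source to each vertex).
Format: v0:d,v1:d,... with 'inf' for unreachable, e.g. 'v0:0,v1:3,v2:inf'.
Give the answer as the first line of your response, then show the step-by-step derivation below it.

v0:0,v1:11,v2:inf,v3:inf,v4:4,v5:30,v6:20,v7:46,v8:20

step 1: dist = v0:0,v1:inf,v2:inf,v3:inf,v4:4,v5:inf,v6:20,v7:inf,v8:inf
step 2: dist = v0:0,v1:11,v2:inf,v3:inf,v4:4,v5:inf,v6:20,v7:inf,v8:20
step 3: dist = v0:0,v1:11,v2:inf,v3:inf,v4:4,v5:inf,v6:20,v7:inf,v8:20
step 4: dist = v0:0,v1:11,v2:inf,v3:inf,v4:4,v5:30,v6:20,v7:inf,v8:20
step 5: dist = v0:0,v1:11,v2:inf,v3:inf,v4:4,v5:30,v6:20,v7:inf,v8:20
step 6: dist = v0:0,v1:11,v2:inf,v3:inf,v4:4,v5:30,v6:20,v7:46,v8:20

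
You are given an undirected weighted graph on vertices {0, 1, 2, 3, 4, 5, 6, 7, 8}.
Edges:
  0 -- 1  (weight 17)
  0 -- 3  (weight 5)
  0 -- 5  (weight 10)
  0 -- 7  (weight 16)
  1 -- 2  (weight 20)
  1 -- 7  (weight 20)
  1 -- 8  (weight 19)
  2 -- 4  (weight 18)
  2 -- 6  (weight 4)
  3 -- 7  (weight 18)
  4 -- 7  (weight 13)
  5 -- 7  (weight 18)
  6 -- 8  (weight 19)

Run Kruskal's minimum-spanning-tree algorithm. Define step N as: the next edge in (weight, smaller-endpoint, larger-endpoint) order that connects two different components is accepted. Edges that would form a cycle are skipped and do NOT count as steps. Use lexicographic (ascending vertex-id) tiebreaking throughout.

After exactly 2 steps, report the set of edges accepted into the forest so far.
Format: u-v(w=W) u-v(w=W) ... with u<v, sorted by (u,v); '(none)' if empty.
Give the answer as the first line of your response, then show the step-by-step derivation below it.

0-3(w=5) 2-6(w=4)

step 1: add edge 2-6 (w=4); MST = {2-6(w=4)}
step 2: add edge 0-3 (w=5); MST = {0-3(w=5) 2-6(w=4)}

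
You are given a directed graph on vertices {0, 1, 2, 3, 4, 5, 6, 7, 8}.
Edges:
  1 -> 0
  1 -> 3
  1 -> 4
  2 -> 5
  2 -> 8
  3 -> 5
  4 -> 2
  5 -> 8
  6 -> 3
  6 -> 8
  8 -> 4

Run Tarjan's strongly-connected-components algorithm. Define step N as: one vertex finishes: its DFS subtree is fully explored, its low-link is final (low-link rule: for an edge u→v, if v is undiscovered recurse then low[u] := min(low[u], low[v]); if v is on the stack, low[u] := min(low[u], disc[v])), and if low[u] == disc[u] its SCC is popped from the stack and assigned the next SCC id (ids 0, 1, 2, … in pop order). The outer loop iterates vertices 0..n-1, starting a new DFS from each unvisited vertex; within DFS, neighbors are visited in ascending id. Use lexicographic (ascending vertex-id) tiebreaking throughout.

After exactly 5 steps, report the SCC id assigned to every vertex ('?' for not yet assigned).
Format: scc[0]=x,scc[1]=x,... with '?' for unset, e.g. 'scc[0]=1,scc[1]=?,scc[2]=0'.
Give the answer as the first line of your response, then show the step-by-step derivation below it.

scc[0]=0,scc[1]=?,scc[2]=1,scc[3]=?,scc[4]=1,scc[5]=1,scc[6]=?,scc[7]=?,scc[8]=1

step 1: low=(low[0]=0,low[1]=?,low[2]=?,low[3]=?,low[4]=?,low[5]=?,low[6]=?,low[7]=?,low[8]=?); scc=(scc[0]=0,scc[1]=?,scc[2]=?,scc[3]=?,scc[4]=?,scc[5]=?,scc[6]=?,scc[7]=?,scc[8]=?)
step 2: low=(low[0]=0,low[1]=1,low[2]=3,low[3]=2,low[4]=5,low[5]=3,low[6]=?,low[7]=?,low[8]=4); scc=(scc[0]=0,scc[1]=?,scc[2]=?,scc[3]=?,scc[4]=?,scc[5]=?,scc[6]=?,scc[7]=?,scc[8]=?)
step 3: low=(low[0]=0,low[1]=1,low[2]=3,low[3]=2,low[4]=3,low[5]=3,low[6]=?,low[7]=?,low[8]=4); scc=(scc[0]=0,scc[1]=?,scc[2]=?,scc[3]=?,scc[4]=?,scc[5]=?,scc[6]=?,scc[7]=?,scc[8]=?)
step 4: low=(low[0]=0,low[1]=1,low[2]=3,low[3]=2,low[4]=3,low[5]=3,low[6]=?,low[7]=?,low[8]=3); scc=(scc[0]=0,scc[1]=?,scc[2]=?,scc[3]=?,scc[4]=?,scc[5]=?,scc[6]=?,scc[7]=?,scc[8]=?)
step 5: low=(low[0]=0,low[1]=1,low[2]=3,low[3]=2,low[4]=3,low[5]=3,low[6]=?,low[7]=?,low[8]=3); scc=(scc[0]=0,scc[1]=?,scc[2]=1,scc[3]=?,scc[4]=1,scc[5]=1,scc[6]=?,scc[7]=?,scc[8]=1)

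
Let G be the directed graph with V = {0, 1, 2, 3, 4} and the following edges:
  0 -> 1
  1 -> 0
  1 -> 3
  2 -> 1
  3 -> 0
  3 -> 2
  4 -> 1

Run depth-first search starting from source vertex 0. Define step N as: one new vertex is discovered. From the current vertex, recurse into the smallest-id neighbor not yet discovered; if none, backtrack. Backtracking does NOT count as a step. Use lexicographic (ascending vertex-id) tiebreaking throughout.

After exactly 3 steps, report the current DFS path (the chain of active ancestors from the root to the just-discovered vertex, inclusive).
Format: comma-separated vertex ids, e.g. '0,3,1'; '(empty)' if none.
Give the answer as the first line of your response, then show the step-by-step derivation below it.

0,1,3

step 1: discover 0; path=0; order=0
step 2: discover 1; path=0>1; order=0,1
step 3: discover 3; path=0>1>3; order=0,1,3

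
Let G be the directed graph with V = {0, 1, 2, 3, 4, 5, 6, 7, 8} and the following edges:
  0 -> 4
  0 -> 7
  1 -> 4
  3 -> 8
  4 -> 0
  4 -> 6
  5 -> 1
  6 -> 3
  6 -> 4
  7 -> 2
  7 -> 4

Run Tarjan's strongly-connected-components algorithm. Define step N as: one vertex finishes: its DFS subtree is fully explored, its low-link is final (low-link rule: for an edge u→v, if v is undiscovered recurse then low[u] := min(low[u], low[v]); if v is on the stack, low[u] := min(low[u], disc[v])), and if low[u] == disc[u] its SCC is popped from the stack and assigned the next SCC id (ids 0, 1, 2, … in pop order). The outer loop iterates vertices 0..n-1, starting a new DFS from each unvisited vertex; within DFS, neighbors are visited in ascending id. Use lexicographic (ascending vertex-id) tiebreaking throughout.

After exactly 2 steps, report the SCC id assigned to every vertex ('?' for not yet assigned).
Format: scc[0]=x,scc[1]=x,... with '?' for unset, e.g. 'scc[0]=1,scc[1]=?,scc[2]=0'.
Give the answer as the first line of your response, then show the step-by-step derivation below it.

scc[0]=?,scc[1]=?,scc[2]=?,scc[3]=1,scc[4]=?,scc[5]=?,scc[6]=?,scc[7]=?,scc[8]=0

step 1: low=(low[0]=0,low[1]=?,low[2]=?,low[3]=3,low[4]=0,low[5]=?,low[6]=2,low[7]=?,low[8]=4); scc=(scc[0]=?,scc[1]=?,scc[2]=?,scc[3]=?,scc[4]=?,scc[5]=?,scc[6]=?,scc[7]=?,scc[8]=0)
step 2: low=(low[0]=0,low[1]=?,low[2]=?,low[3]=3,low[4]=0,low[5]=?,low[6]=2,low[7]=?,low[8]=4); scc=(scc[0]=?,scc[1]=?,scc[2]=?,scc[3]=1,scc[4]=?,scc[5]=?,scc[6]=?,scc[7]=?,scc[8]=0)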